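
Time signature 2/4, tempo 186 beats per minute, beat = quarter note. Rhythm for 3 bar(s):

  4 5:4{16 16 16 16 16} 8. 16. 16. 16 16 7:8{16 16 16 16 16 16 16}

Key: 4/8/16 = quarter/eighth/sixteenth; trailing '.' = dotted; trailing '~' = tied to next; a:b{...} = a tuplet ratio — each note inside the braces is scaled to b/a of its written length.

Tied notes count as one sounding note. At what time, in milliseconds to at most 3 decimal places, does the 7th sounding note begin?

1. 0.0ms @ 0 + 322.581ms (1)
2. 322.581ms @ 1 + 64.516ms (1/5)
3. 387.097ms @ 6/5 + 64.516ms (1/5)
4. 451.613ms @ 7/5 + 64.516ms (1/5)
5. 516.129ms @ 8/5 + 64.516ms (1/5)
6. 580.645ms @ 9/5 + 64.516ms (1/5)
7. 645.161ms @ 2 + 241.935ms (3/4)
8. 887.097ms @ 11/4 + 120.968ms (3/8)
9. 1008.065ms @ 25/8 + 120.968ms (3/8)
10. 1129.032ms @ 7/2 + 80.645ms (1/4)
11. 1209.677ms @ 15/4 + 80.645ms (1/4)
12. 1290.323ms @ 4 + 92.166ms (2/7)
13. 1382.488ms @ 30/7 + 92.166ms (2/7)
14. 1474.654ms @ 32/7 + 92.166ms (2/7)
15. 1566.82ms @ 34/7 + 92.166ms (2/7)
16. 1658.986ms @ 36/7 + 92.166ms (2/7)
17. 1751.152ms @ 38/7 + 92.166ms (2/7)
18. 1843.318ms @ 40/7 + 92.166ms (2/7)

note 7 onset = 2b = 645.161ms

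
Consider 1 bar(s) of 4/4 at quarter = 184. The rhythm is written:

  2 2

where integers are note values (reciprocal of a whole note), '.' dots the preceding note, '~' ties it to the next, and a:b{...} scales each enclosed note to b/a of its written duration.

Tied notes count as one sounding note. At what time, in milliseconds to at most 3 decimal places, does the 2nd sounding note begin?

1. 0.0ms @ 0 + 652.174ms (2)
2. 652.174ms @ 2 + 652.174ms (2)

note 2 onset = 2b = 652.174ms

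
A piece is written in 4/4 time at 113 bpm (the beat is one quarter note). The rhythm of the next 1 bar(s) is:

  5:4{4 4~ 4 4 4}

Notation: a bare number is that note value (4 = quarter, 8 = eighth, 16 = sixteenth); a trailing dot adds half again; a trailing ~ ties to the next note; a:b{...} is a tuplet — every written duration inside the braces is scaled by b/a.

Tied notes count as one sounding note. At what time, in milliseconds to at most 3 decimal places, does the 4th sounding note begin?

note 4 onset = 16/5b = 1699.115ms

1. 0.0ms @ 0 + 424.779ms (4/5)
2. 424.779ms @ 4/5 + 849.558ms (8/5)
3. 1274.336ms @ 12/5 + 424.779ms (4/5)
4. 1699.115ms @ 16/5 + 424.779ms (4/5)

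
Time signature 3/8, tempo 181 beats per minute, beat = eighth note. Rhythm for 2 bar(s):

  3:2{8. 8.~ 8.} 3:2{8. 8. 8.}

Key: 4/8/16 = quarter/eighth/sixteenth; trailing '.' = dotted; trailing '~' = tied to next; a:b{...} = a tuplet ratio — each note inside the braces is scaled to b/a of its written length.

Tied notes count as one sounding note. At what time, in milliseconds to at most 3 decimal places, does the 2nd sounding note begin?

1. 0.0ms @ 0 + 331.492ms (1)
2. 331.492ms @ 1 + 662.983ms (2)
3. 994.475ms @ 3 + 331.492ms (1)
4. 1325.967ms @ 4 + 331.492ms (1)
5. 1657.459ms @ 5 + 331.492ms (1)

note 2 onset = 1b = 331.492ms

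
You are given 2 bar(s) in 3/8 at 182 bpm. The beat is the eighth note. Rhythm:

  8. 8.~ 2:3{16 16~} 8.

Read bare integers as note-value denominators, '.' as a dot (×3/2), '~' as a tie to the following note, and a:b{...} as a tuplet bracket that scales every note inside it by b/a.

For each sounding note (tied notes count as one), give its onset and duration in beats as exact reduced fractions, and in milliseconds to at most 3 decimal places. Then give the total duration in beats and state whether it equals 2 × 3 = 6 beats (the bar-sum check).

1) 0.0ms=0b +494.505ms=3/2b
2) 494.505ms=3/2b +741.758ms=9/4b
3) 1236.264ms=15/4b +741.758ms=9/4b
Σ=6b of 6 (182bpm 3/8) — PASS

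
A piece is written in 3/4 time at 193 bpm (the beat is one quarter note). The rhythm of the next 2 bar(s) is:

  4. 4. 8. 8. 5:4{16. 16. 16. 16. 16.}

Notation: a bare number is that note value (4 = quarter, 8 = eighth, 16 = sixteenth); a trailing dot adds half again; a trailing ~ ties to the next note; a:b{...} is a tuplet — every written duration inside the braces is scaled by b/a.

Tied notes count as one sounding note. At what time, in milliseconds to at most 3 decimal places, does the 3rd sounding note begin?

note 3 onset = 3b = 932.642ms

1. 0.0ms @ 0 + 466.321ms (3/2)
2. 466.321ms @ 3/2 + 466.321ms (3/2)
3. 932.642ms @ 3 + 233.161ms (3/4)
4. 1165.803ms @ 15/4 + 233.161ms (3/4)
5. 1398.964ms @ 9/2 + 93.264ms (3/10)
6. 1492.228ms @ 24/5 + 93.264ms (3/10)
7. 1585.492ms @ 51/10 + 93.264ms (3/10)
8. 1678.756ms @ 27/5 + 93.264ms (3/10)
9. 1772.021ms @ 57/10 + 93.264ms (3/10)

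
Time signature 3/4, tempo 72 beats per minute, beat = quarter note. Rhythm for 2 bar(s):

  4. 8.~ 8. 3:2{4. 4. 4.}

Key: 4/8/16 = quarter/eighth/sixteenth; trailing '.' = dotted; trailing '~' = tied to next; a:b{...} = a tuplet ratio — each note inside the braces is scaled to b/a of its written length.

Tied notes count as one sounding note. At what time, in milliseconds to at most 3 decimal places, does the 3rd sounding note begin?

note 3 onset = 3b = 2500.0ms

1. 0.0ms @ 0 + 1250.0ms (3/2)
2. 1250.0ms @ 3/2 + 1250.0ms (3/2)
3. 2500.0ms @ 3 + 833.333ms (1)
4. 3333.333ms @ 4 + 833.333ms (1)
5. 4166.667ms @ 5 + 833.333ms (1)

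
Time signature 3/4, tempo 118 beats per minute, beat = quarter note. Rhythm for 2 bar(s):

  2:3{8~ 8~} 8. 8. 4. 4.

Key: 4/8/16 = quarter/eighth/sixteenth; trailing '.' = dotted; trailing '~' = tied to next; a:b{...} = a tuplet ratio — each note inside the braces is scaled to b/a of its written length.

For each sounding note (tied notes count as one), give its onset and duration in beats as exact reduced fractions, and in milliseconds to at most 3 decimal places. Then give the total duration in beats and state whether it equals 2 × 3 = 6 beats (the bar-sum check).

1) 0.0ms=0b +1144.068ms=9/4b
2) 1144.068ms=9/4b +381.356ms=3/4b
3) 1525.424ms=3b +762.712ms=3/2b
4) 2288.136ms=9/2b +762.712ms=3/2b
Σ=6b of 6 (118bpm 3/4) — PASS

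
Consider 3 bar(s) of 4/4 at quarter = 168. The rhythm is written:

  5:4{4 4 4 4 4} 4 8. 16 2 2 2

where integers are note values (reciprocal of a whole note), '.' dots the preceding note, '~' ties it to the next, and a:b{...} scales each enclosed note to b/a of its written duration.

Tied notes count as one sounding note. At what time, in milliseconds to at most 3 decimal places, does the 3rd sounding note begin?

1. 0.0ms @ 0 + 285.714ms (4/5)
2. 285.714ms @ 4/5 + 285.714ms (4/5)
3. 571.429ms @ 8/5 + 285.714ms (4/5)
4. 857.143ms @ 12/5 + 285.714ms (4/5)
5. 1142.857ms @ 16/5 + 285.714ms (4/5)
6. 1428.571ms @ 4 + 357.143ms (1)
7. 1785.714ms @ 5 + 267.857ms (3/4)
8. 2053.571ms @ 23/4 + 89.286ms (1/4)
9. 2142.857ms @ 6 + 714.286ms (2)
10. 2857.143ms @ 8 + 714.286ms (2)
11. 3571.429ms @ 10 + 714.286ms (2)

note 3 onset = 8/5b = 571.429ms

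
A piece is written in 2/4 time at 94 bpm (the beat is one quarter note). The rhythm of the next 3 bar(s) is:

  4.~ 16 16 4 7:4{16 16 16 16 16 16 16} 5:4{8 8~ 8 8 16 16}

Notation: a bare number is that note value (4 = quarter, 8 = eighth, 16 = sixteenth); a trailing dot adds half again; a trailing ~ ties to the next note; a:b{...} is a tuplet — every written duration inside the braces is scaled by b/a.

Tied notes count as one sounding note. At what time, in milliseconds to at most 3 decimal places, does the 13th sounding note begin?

note 13 onset = 26/5b = 3319.149ms

1. 0.0ms @ 0 + 1117.021ms (7/4)
2. 1117.021ms @ 7/4 + 159.574ms (1/4)
3. 1276.596ms @ 2 + 638.298ms (1)
4. 1914.894ms @ 3 + 91.185ms (1/7)
5. 2006.079ms @ 22/7 + 91.185ms (1/7)
6. 2097.264ms @ 23/7 + 91.185ms (1/7)
7. 2188.45ms @ 24/7 + 91.185ms (1/7)
8. 2279.635ms @ 25/7 + 91.185ms (1/7)
9. 2370.821ms @ 26/7 + 91.185ms (1/7)
10. 2462.006ms @ 27/7 + 91.185ms (1/7)
11. 2553.191ms @ 4 + 255.319ms (2/5)
12. 2808.511ms @ 22/5 + 510.638ms (4/5)
13. 3319.149ms @ 26/5 + 255.319ms (2/5)
14. 3574.468ms @ 28/5 + 127.66ms (1/5)
15. 3702.128ms @ 29/5 + 127.66ms (1/5)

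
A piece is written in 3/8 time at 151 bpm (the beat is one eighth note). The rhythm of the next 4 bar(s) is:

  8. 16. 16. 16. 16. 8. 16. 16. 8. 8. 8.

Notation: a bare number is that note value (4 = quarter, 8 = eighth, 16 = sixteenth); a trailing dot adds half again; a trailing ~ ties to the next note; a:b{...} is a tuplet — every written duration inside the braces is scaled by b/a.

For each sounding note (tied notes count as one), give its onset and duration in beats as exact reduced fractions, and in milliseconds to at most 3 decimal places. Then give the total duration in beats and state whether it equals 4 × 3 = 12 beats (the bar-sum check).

1) 0.0ms=0b +596.026ms=3/2b
2) 596.026ms=3/2b +298.013ms=3/4b
3) 894.04ms=9/4b +298.013ms=3/4b
4) 1192.053ms=3b +298.013ms=3/4b
5) 1490.066ms=15/4b +298.013ms=3/4b
6) 1788.079ms=9/2b +596.026ms=3/2b
7) 2384.106ms=6b +298.013ms=3/4b
8) 2682.119ms=27/4b +298.013ms=3/4b
9) 2980.132ms=15/2b +596.026ms=3/2b
10) 3576.159ms=9b +596.026ms=3/2b
11) 4172.185ms=21/2b +596.026ms=3/2b
Σ=12b of 12 (151bpm 3/8) — PASS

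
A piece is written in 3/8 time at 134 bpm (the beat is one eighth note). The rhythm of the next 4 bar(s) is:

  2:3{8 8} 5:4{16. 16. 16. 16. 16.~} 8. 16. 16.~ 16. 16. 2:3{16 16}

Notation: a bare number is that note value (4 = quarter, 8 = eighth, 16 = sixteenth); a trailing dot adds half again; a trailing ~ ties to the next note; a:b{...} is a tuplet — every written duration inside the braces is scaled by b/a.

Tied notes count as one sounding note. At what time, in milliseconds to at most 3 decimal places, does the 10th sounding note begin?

1. 0.0ms @ 0 + 671.642ms (3/2)
2. 671.642ms @ 3/2 + 671.642ms (3/2)
3. 1343.284ms @ 3 + 268.657ms (3/5)
4. 1611.94ms @ 18/5 + 268.657ms (3/5)
5. 1880.597ms @ 21/5 + 268.657ms (3/5)
6. 2149.254ms @ 24/5 + 268.657ms (3/5)
7. 2417.91ms @ 27/5 + 940.299ms (21/10)
8. 3358.209ms @ 15/2 + 335.821ms (3/4)
9. 3694.03ms @ 33/4 + 671.642ms (3/2)
10. 4365.672ms @ 39/4 + 335.821ms (3/4)
11. 4701.493ms @ 21/2 + 335.821ms (3/4)
12. 5037.313ms @ 45/4 + 335.821ms (3/4)

note 10 onset = 39/4b = 4365.672ms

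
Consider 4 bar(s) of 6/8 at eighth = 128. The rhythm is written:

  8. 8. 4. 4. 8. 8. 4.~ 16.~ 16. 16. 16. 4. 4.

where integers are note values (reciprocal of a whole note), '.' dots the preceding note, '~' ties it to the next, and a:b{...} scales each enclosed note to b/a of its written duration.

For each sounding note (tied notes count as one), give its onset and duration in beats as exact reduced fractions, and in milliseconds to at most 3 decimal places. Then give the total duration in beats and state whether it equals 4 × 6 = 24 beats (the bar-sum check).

1) 0.0ms=0b +703.125ms=3/2b
2) 703.125ms=3/2b +703.125ms=3/2b
3) 1406.25ms=3b +1406.25ms=3b
4) 2812.5ms=6b +1406.25ms=3b
5) 4218.75ms=9b +703.125ms=3/2b
6) 4921.875ms=21/2b +703.125ms=3/2b
7) 5625.0ms=12b +2109.375ms=9/2b
8) 7734.375ms=33/2b +351.562ms=3/4b
9) 8085.938ms=69/4b +351.562ms=3/4b
10) 8437.5ms=18b +1406.25ms=3b
11) 9843.75ms=21b +1406.25ms=3b
Σ=24b of 24 (128bpm 6/8) — PASS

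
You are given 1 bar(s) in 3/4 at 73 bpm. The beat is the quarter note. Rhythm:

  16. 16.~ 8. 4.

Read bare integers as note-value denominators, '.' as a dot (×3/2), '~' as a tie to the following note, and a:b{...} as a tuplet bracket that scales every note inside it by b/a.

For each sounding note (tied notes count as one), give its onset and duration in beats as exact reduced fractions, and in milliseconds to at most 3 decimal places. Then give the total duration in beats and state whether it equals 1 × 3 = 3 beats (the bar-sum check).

1) 0.0ms=0b +308.219ms=3/8b
2) 308.219ms=3/8b +924.658ms=9/8b
3) 1232.877ms=3/2b +1232.877ms=3/2b
Σ=3b of 3 (73bpm 3/4) — PASS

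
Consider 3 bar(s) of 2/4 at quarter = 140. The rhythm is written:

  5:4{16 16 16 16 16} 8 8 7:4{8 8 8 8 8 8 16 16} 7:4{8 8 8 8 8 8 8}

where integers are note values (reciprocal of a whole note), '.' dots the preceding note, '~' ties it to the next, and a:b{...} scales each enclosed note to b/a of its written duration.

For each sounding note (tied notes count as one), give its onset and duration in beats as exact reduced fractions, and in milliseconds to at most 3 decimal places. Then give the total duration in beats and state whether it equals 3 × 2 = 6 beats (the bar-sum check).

1) 0.0ms=0b +85.714ms=1/5b
2) 85.714ms=1/5b +85.714ms=1/5b
3) 171.429ms=2/5b +85.714ms=1/5b
4) 257.143ms=3/5b +85.714ms=1/5b
5) 342.857ms=4/5b +85.714ms=1/5b
6) 428.571ms=1b +214.286ms=1/2b
7) 642.857ms=3/2b +214.286ms=1/2b
8) 857.143ms=2b +122.449ms=2/7b
9) 979.592ms=16/7b +122.449ms=2/7b
10) 1102.041ms=18/7b +122.449ms=2/7b
11) 1224.49ms=20/7b +122.449ms=2/7b
12) 1346.939ms=22/7b +122.449ms=2/7b
13) 1469.388ms=24/7b +122.449ms=2/7b
14) 1591.837ms=26/7b +61.224ms=1/7b
15) 1653.061ms=27/7b +61.224ms=1/7b
16) 1714.286ms=4b +122.449ms=2/7b
17) 1836.735ms=30/7b +122.449ms=2/7b
18) 1959.184ms=32/7b +122.449ms=2/7b
19) 2081.633ms=34/7b +122.449ms=2/7b
20) 2204.082ms=36/7b +122.449ms=2/7b
21) 2326.531ms=38/7b +122.449ms=2/7b
22) 2448.98ms=40/7b +122.449ms=2/7b
Σ=6b of 6 (140bpm 2/4) — PASS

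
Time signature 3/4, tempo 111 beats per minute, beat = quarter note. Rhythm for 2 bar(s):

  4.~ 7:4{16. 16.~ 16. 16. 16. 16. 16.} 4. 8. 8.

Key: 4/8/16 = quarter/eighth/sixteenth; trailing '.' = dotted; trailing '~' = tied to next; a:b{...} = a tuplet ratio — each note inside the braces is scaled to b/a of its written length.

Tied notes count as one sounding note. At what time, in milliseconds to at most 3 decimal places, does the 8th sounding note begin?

note 8 onset = 9/2b = 2432.432ms

1. 0.0ms @ 0 + 926.641ms (12/7)
2. 926.641ms @ 12/7 + 231.66ms (3/7)
3. 1158.301ms @ 15/7 + 115.83ms (3/14)
4. 1274.131ms @ 33/14 + 115.83ms (3/14)
5. 1389.961ms @ 18/7 + 115.83ms (3/14)
6. 1505.792ms @ 39/14 + 115.83ms (3/14)
7. 1621.622ms @ 3 + 810.811ms (3/2)
8. 2432.432ms @ 9/2 + 405.405ms (3/4)
9. 2837.838ms @ 21/4 + 405.405ms (3/4)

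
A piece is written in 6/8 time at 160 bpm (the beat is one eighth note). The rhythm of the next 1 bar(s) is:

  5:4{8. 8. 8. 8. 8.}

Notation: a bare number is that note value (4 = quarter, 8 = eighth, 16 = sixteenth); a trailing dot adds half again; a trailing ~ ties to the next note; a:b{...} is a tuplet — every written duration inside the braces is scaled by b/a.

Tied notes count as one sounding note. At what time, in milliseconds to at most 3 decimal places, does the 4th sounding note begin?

1. 0.0ms @ 0 + 450.0ms (6/5)
2. 450.0ms @ 6/5 + 450.0ms (6/5)
3. 900.0ms @ 12/5 + 450.0ms (6/5)
4. 1350.0ms @ 18/5 + 450.0ms (6/5)
5. 1800.0ms @ 24/5 + 450.0ms (6/5)

note 4 onset = 18/5b = 1350.0ms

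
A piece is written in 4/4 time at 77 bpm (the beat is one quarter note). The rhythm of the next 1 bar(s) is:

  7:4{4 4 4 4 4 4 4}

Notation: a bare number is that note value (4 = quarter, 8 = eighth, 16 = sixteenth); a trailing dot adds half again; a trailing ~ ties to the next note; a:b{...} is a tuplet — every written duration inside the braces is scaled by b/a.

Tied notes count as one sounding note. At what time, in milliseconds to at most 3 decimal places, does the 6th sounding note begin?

note 6 onset = 20/7b = 2226.345ms

1. 0.0ms @ 0 + 445.269ms (4/7)
2. 445.269ms @ 4/7 + 445.269ms (4/7)
3. 890.538ms @ 8/7 + 445.269ms (4/7)
4. 1335.807ms @ 12/7 + 445.269ms (4/7)
5. 1781.076ms @ 16/7 + 445.269ms (4/7)
6. 2226.345ms @ 20/7 + 445.269ms (4/7)
7. 2671.614ms @ 24/7 + 445.269ms (4/7)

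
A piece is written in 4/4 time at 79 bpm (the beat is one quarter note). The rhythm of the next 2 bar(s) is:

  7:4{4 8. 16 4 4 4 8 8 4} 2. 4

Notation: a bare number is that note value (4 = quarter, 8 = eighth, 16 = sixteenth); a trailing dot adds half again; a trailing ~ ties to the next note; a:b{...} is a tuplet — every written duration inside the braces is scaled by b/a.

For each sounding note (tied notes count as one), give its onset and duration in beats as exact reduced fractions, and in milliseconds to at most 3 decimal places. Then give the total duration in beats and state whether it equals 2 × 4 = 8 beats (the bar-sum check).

1) 0.0ms=0b +433.996ms=4/7b
2) 433.996ms=4/7b +325.497ms=3/7b
3) 759.494ms=1b +108.499ms=1/7b
4) 867.993ms=8/7b +433.996ms=4/7b
5) 1301.989ms=12/7b +433.996ms=4/7b
6) 1735.986ms=16/7b +433.996ms=4/7b
7) 2169.982ms=20/7b +216.998ms=2/7b
8) 2386.98ms=22/7b +216.998ms=2/7b
9) 2603.978ms=24/7b +433.996ms=4/7b
10) 3037.975ms=4b +2278.481ms=3b
11) 5316.456ms=7b +759.494ms=1b
Σ=8b of 8 (79bpm 4/4) — PASS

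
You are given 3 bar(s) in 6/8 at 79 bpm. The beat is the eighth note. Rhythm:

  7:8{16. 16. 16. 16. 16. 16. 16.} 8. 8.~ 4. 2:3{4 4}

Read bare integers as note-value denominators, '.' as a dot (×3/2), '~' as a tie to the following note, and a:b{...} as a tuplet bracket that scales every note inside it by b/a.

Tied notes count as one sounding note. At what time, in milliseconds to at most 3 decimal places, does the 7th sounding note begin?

1. 0.0ms @ 0 + 650.995ms (6/7)
2. 650.995ms @ 6/7 + 650.995ms (6/7)
3. 1301.989ms @ 12/7 + 650.995ms (6/7)
4. 1952.984ms @ 18/7 + 650.995ms (6/7)
5. 2603.978ms @ 24/7 + 650.995ms (6/7)
6. 3254.973ms @ 30/7 + 650.995ms (6/7)
7. 3905.967ms @ 36/7 + 650.995ms (6/7)
8. 4556.962ms @ 6 + 1139.241ms (3/2)
9. 5696.203ms @ 15/2 + 3417.722ms (9/2)
10. 9113.924ms @ 12 + 2278.481ms (3)
11. 11392.405ms @ 15 + 2278.481ms (3)

note 7 onset = 36/7b = 3905.967ms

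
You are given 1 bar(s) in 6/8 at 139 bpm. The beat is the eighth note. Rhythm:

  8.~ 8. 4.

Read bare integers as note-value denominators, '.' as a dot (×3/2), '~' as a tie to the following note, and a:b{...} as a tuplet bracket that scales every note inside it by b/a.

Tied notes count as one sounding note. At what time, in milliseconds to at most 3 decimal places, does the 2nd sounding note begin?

note 2 onset = 3b = 1294.964ms

1. 0.0ms @ 0 + 1294.964ms (3)
2. 1294.964ms @ 3 + 1294.964ms (3)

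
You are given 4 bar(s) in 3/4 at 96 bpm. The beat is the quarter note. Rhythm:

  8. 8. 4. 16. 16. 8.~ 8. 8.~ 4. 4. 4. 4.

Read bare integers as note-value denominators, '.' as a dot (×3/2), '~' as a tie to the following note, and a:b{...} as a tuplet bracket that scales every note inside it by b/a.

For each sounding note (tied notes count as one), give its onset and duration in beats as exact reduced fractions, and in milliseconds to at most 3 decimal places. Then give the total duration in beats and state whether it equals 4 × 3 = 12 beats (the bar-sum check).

1) 0.0ms=0b +468.75ms=3/4b
2) 468.75ms=3/4b +468.75ms=3/4b
3) 937.5ms=3/2b +937.5ms=3/2b
4) 1875.0ms=3b +234.375ms=3/8b
5) 2109.375ms=27/8b +234.375ms=3/8b
6) 2343.75ms=15/4b +937.5ms=3/2b
7) 3281.25ms=21/4b +1406.25ms=9/4b
8) 4687.5ms=15/2b +937.5ms=3/2b
9) 5625.0ms=9b +937.5ms=3/2b
10) 6562.5ms=21/2b +937.5ms=3/2b
Σ=12b of 12 (96bpm 3/4) — PASS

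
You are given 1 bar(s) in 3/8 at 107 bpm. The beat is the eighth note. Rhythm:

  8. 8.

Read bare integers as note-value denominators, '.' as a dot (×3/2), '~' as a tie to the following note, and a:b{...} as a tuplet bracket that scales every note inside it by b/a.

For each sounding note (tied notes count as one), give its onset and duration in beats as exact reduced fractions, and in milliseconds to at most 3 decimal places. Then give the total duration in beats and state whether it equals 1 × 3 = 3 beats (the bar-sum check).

1) 0.0ms=0b +841.121ms=3/2b
2) 841.121ms=3/2b +841.121ms=3/2b
Σ=3b of 3 (107bpm 3/8) — PASS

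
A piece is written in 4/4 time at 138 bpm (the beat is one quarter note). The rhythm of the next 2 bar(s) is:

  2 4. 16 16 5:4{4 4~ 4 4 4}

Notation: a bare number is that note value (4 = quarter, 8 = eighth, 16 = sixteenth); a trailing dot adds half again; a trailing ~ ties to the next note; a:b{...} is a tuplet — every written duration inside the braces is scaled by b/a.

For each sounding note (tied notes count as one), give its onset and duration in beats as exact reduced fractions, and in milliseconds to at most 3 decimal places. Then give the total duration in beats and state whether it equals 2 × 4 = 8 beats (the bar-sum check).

1) 0.0ms=0b +869.565ms=2b
2) 869.565ms=2b +652.174ms=3/2b
3) 1521.739ms=7/2b +108.696ms=1/4b
4) 1630.435ms=15/4b +108.696ms=1/4b
5) 1739.13ms=4b +347.826ms=4/5b
6) 2086.957ms=24/5b +695.652ms=8/5b
7) 2782.609ms=32/5b +347.826ms=4/5b
8) 3130.435ms=36/5b +347.826ms=4/5b
Σ=8b of 8 (138bpm 4/4) — PASS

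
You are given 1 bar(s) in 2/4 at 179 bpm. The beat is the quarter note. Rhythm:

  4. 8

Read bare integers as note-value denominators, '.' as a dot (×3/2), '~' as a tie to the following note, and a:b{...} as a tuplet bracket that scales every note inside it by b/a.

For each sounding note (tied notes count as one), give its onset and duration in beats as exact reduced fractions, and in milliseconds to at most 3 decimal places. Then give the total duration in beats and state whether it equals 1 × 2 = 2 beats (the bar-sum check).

1) 0.0ms=0b +502.793ms=3/2b
2) 502.793ms=3/2b +167.598ms=1/2b
Σ=2b of 2 (179bpm 2/4) — PASS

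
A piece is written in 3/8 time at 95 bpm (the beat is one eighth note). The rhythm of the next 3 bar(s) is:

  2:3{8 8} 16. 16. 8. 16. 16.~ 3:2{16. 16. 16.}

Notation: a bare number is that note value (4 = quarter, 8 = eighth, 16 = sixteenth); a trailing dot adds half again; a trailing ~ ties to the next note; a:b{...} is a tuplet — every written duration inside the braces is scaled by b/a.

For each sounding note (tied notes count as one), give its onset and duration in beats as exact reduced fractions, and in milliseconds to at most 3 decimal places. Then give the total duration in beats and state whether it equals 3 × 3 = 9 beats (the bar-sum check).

1) 0.0ms=0b +947.368ms=3/2b
2) 947.368ms=3/2b +947.368ms=3/2b
3) 1894.737ms=3b +473.684ms=3/4b
4) 2368.421ms=15/4b +473.684ms=3/4b
5) 2842.105ms=9/2b +947.368ms=3/2b
6) 3789.474ms=6b +473.684ms=3/4b
7) 4263.158ms=27/4b +789.474ms=5/4b
8) 5052.632ms=8b +315.789ms=1/2b
9) 5368.421ms=17/2b +315.789ms=1/2b
Σ=9b of 9 (95bpm 3/8) — PASS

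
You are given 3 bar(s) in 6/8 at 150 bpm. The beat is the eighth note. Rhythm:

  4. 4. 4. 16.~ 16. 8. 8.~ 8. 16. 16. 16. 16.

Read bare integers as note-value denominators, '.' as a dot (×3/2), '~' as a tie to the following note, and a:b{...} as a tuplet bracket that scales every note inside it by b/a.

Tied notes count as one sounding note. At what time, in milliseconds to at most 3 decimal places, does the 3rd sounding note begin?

1. 0.0ms @ 0 + 1200.0ms (3)
2. 1200.0ms @ 3 + 1200.0ms (3)
3. 2400.0ms @ 6 + 1200.0ms (3)
4. 3600.0ms @ 9 + 600.0ms (3/2)
5. 4200.0ms @ 21/2 + 600.0ms (3/2)
6. 4800.0ms @ 12 + 1200.0ms (3)
7. 6000.0ms @ 15 + 300.0ms (3/4)
8. 6300.0ms @ 63/4 + 300.0ms (3/4)
9. 6600.0ms @ 33/2 + 300.0ms (3/4)
10. 6900.0ms @ 69/4 + 300.0ms (3/4)

note 3 onset = 6b = 2400.0ms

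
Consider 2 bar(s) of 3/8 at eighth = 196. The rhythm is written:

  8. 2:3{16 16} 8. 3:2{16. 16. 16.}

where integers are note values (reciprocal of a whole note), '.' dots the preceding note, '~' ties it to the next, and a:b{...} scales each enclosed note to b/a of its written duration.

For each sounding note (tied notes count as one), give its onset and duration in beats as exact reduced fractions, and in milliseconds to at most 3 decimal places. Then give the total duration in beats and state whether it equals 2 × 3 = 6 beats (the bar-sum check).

1) 0.0ms=0b +459.184ms=3/2b
2) 459.184ms=3/2b +229.592ms=3/4b
3) 688.776ms=9/4b +229.592ms=3/4b
4) 918.367ms=3b +459.184ms=3/2b
5) 1377.551ms=9/2b +153.061ms=1/2b
6) 1530.612ms=5b +153.061ms=1/2b
7) 1683.673ms=11/2b +153.061ms=1/2b
Σ=6b of 6 (196bpm 3/8) — PASS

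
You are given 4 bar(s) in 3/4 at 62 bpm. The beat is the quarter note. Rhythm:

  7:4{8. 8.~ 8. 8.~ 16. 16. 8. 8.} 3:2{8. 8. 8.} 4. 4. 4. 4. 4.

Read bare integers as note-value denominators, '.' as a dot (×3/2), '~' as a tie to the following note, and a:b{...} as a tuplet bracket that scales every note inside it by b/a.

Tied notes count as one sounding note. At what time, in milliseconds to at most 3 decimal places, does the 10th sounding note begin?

1. 0.0ms @ 0 + 414.747ms (3/7)
2. 414.747ms @ 3/7 + 829.493ms (6/7)
3. 1244.24ms @ 9/7 + 622.12ms (9/14)
4. 1866.359ms @ 27/14 + 207.373ms (3/14)
5. 2073.733ms @ 15/7 + 414.747ms (3/7)
6. 2488.479ms @ 18/7 + 414.747ms (3/7)
7. 2903.226ms @ 3 + 483.871ms (1/2)
8. 3387.097ms @ 7/2 + 483.871ms (1/2)
9. 3870.968ms @ 4 + 483.871ms (1/2)
10. 4354.839ms @ 9/2 + 1451.613ms (3/2)
11. 5806.452ms @ 6 + 1451.613ms (3/2)
12. 7258.065ms @ 15/2 + 1451.613ms (3/2)
13. 8709.677ms @ 9 + 1451.613ms (3/2)
14. 10161.29ms @ 21/2 + 1451.613ms (3/2)

note 10 onset = 9/2b = 4354.839ms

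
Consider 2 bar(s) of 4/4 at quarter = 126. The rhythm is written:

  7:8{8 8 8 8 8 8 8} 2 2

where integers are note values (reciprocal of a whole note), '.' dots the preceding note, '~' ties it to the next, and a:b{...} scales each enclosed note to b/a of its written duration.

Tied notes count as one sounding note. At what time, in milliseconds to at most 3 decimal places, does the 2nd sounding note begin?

1. 0.0ms @ 0 + 272.109ms (4/7)
2. 272.109ms @ 4/7 + 272.109ms (4/7)
3. 544.218ms @ 8/7 + 272.109ms (4/7)
4. 816.327ms @ 12/7 + 272.109ms (4/7)
5. 1088.435ms @ 16/7 + 272.109ms (4/7)
6. 1360.544ms @ 20/7 + 272.109ms (4/7)
7. 1632.653ms @ 24/7 + 272.109ms (4/7)
8. 1904.762ms @ 4 + 952.381ms (2)
9. 2857.143ms @ 6 + 952.381ms (2)

note 2 onset = 4/7b = 272.109ms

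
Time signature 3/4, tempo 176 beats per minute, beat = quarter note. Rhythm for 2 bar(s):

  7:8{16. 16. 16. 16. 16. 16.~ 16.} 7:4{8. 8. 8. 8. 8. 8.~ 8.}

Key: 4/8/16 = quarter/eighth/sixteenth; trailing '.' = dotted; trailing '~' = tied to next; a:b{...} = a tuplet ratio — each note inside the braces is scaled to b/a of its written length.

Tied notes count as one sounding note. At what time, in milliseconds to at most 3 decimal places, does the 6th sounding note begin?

1. 0.0ms @ 0 + 146.104ms (3/7)
2. 146.104ms @ 3/7 + 146.104ms (3/7)
3. 292.208ms @ 6/7 + 146.104ms (3/7)
4. 438.312ms @ 9/7 + 146.104ms (3/7)
5. 584.416ms @ 12/7 + 146.104ms (3/7)
6. 730.519ms @ 15/7 + 292.208ms (6/7)
7. 1022.727ms @ 3 + 146.104ms (3/7)
8. 1168.831ms @ 24/7 + 146.104ms (3/7)
9. 1314.935ms @ 27/7 + 146.104ms (3/7)
10. 1461.039ms @ 30/7 + 146.104ms (3/7)
11. 1607.143ms @ 33/7 + 146.104ms (3/7)
12. 1753.247ms @ 36/7 + 292.208ms (6/7)

note 6 onset = 15/7b = 730.519ms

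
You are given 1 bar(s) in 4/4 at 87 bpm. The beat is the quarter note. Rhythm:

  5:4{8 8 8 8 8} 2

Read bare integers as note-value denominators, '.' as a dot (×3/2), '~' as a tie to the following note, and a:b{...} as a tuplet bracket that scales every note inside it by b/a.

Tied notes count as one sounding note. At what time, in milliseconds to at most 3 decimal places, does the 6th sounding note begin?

1. 0.0ms @ 0 + 275.862ms (2/5)
2. 275.862ms @ 2/5 + 275.862ms (2/5)
3. 551.724ms @ 4/5 + 275.862ms (2/5)
4. 827.586ms @ 6/5 + 275.862ms (2/5)
5. 1103.448ms @ 8/5 + 275.862ms (2/5)
6. 1379.31ms @ 2 + 1379.31ms (2)

note 6 onset = 2b = 1379.31ms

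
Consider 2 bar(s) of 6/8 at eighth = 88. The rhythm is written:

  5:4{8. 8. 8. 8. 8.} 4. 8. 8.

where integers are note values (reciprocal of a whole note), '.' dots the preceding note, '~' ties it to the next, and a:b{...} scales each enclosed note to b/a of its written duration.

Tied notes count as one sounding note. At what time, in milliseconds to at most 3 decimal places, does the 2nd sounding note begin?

note 2 onset = 6/5b = 818.182ms

1. 0.0ms @ 0 + 818.182ms (6/5)
2. 818.182ms @ 6/5 + 818.182ms (6/5)
3. 1636.364ms @ 12/5 + 818.182ms (6/5)
4. 2454.545ms @ 18/5 + 818.182ms (6/5)
5. 3272.727ms @ 24/5 + 818.182ms (6/5)
6. 4090.909ms @ 6 + 2045.455ms (3)
7. 6136.364ms @ 9 + 1022.727ms (3/2)
8. 7159.091ms @ 21/2 + 1022.727ms (3/2)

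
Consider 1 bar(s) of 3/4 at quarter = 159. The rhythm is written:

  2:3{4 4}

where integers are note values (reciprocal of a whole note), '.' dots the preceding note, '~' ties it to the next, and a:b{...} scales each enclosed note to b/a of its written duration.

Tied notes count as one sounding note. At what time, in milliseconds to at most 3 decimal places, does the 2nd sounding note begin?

1. 0.0ms @ 0 + 566.038ms (3/2)
2. 566.038ms @ 3/2 + 566.038ms (3/2)

note 2 onset = 3/2b = 566.038ms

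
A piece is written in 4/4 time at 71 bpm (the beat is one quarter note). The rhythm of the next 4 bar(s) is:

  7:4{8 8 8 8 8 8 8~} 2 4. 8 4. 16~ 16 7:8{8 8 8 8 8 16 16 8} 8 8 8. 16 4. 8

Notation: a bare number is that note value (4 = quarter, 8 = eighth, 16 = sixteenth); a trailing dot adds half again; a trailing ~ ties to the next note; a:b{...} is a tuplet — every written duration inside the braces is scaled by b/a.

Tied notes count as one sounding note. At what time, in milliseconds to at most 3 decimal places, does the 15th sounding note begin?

1. 0.0ms @ 0 + 241.449ms (2/7)
2. 241.449ms @ 2/7 + 241.449ms (2/7)
3. 482.897ms @ 4/7 + 241.449ms (2/7)
4. 724.346ms @ 6/7 + 241.449ms (2/7)
5. 965.795ms @ 8/7 + 241.449ms (2/7)
6. 1207.243ms @ 10/7 + 241.449ms (2/7)
7. 1448.692ms @ 12/7 + 1931.59ms (16/7)
8. 3380.282ms @ 4 + 1267.606ms (3/2)
9. 4647.887ms @ 11/2 + 422.535ms (1/2)
10. 5070.423ms @ 6 + 1267.606ms (3/2)
11. 6338.028ms @ 15/2 + 422.535ms (1/2)
12. 6760.563ms @ 8 + 482.897ms (4/7)
13. 7243.461ms @ 60/7 + 482.897ms (4/7)
14. 7726.358ms @ 64/7 + 482.897ms (4/7)
15. 8209.256ms @ 68/7 + 482.897ms (4/7)
16. 8692.153ms @ 72/7 + 482.897ms (4/7)
17. 9175.05ms @ 76/7 + 241.449ms (2/7)
18. 9416.499ms @ 78/7 + 241.449ms (2/7)
19. 9657.948ms @ 80/7 + 482.897ms (4/7)
20. 10140.845ms @ 12 + 422.535ms (1/2)
21. 10563.38ms @ 25/2 + 422.535ms (1/2)
22. 10985.915ms @ 13 + 633.803ms (3/4)
23. 11619.718ms @ 55/4 + 211.268ms (1/4)
24. 11830.986ms @ 14 + 1267.606ms (3/2)
25. 13098.592ms @ 31/2 + 422.535ms (1/2)

note 15 onset = 68/7b = 8209.256ms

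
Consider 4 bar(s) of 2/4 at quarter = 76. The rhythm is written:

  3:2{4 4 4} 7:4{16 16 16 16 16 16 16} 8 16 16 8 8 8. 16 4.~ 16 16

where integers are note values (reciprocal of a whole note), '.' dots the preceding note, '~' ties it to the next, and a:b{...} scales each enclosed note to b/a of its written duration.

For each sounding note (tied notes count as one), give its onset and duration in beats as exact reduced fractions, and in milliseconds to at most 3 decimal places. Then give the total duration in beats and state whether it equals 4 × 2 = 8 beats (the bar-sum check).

1) 0.0ms=0b +526.316ms=2/3b
2) 526.316ms=2/3b +526.316ms=2/3b
3) 1052.632ms=4/3b +526.316ms=2/3b
4) 1578.947ms=2b +112.782ms=1/7b
5) 1691.729ms=15/7b +112.782ms=1/7b
6) 1804.511ms=16/7b +112.782ms=1/7b
7) 1917.293ms=17/7b +112.782ms=1/7b
8) 2030.075ms=18/7b +112.782ms=1/7b
9) 2142.857ms=19/7b +112.782ms=1/7b
10) 2255.639ms=20/7b +112.782ms=1/7b
11) 2368.421ms=3b +394.737ms=1/2b
12) 2763.158ms=7/2b +197.368ms=1/4b
13) 2960.526ms=15/4b +197.368ms=1/4b
14) 3157.895ms=4b +394.737ms=1/2b
15) 3552.632ms=9/2b +394.737ms=1/2b
16) 3947.368ms=5b +592.105ms=3/4b
17) 4539.474ms=23/4b +197.368ms=1/4b
18) 4736.842ms=6b +1381.579ms=7/4b
19) 6118.421ms=31/4b +197.368ms=1/4b
Σ=8b of 8 (76bpm 2/4) — PASS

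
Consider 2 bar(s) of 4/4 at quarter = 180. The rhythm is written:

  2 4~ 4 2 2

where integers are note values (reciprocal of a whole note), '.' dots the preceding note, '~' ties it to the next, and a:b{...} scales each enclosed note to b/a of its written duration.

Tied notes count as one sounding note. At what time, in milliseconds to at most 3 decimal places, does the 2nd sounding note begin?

1. 0.0ms @ 0 + 666.667ms (2)
2. 666.667ms @ 2 + 666.667ms (2)
3. 1333.333ms @ 4 + 666.667ms (2)
4. 2000.0ms @ 6 + 666.667ms (2)

note 2 onset = 2b = 666.667ms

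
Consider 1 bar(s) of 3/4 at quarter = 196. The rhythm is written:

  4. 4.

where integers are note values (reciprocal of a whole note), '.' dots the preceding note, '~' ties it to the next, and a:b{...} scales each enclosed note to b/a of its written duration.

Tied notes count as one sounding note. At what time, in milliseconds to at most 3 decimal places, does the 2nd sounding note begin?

1. 0.0ms @ 0 + 459.184ms (3/2)
2. 459.184ms @ 3/2 + 459.184ms (3/2)

note 2 onset = 3/2b = 459.184ms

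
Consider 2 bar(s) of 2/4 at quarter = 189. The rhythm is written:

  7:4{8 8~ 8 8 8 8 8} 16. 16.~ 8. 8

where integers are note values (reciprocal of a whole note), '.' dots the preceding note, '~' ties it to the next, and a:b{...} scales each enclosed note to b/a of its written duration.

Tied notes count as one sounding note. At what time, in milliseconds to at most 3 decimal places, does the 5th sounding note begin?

1. 0.0ms @ 0 + 90.703ms (2/7)
2. 90.703ms @ 2/7 + 181.406ms (4/7)
3. 272.109ms @ 6/7 + 90.703ms (2/7)
4. 362.812ms @ 8/7 + 90.703ms (2/7)
5. 453.515ms @ 10/7 + 90.703ms (2/7)
6. 544.218ms @ 12/7 + 90.703ms (2/7)
7. 634.921ms @ 2 + 119.048ms (3/8)
8. 753.968ms @ 19/8 + 357.143ms (9/8)
9. 1111.111ms @ 7/2 + 158.73ms (1/2)

note 5 onset = 10/7b = 453.515ms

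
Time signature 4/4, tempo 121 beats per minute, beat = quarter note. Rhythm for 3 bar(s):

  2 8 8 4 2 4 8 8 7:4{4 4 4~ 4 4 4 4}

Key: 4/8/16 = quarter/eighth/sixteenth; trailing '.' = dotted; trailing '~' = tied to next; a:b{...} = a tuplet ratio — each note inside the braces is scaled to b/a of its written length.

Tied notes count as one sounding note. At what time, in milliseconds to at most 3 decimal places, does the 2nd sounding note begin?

note 2 onset = 2b = 991.736ms

1. 0.0ms @ 0 + 991.736ms (2)
2. 991.736ms @ 2 + 247.934ms (1/2)
3. 1239.669ms @ 5/2 + 247.934ms (1/2)
4. 1487.603ms @ 3 + 495.868ms (1)
5. 1983.471ms @ 4 + 991.736ms (2)
6. 2975.207ms @ 6 + 495.868ms (1)
7. 3471.074ms @ 7 + 247.934ms (1/2)
8. 3719.008ms @ 15/2 + 247.934ms (1/2)
9. 3966.942ms @ 8 + 283.353ms (4/7)
10. 4250.295ms @ 60/7 + 283.353ms (4/7)
11. 4533.648ms @ 64/7 + 566.706ms (8/7)
12. 5100.354ms @ 72/7 + 283.353ms (4/7)
13. 5383.707ms @ 76/7 + 283.353ms (4/7)
14. 5667.06ms @ 80/7 + 283.353ms (4/7)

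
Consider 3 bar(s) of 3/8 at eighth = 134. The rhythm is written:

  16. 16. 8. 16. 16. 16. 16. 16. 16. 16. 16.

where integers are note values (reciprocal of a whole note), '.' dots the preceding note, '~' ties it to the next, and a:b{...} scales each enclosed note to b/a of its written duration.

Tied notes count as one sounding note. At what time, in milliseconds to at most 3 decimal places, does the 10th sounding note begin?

1. 0.0ms @ 0 + 335.821ms (3/4)
2. 335.821ms @ 3/4 + 335.821ms (3/4)
3. 671.642ms @ 3/2 + 671.642ms (3/2)
4. 1343.284ms @ 3 + 335.821ms (3/4)
5. 1679.104ms @ 15/4 + 335.821ms (3/4)
6. 2014.925ms @ 9/2 + 335.821ms (3/4)
7. 2350.746ms @ 21/4 + 335.821ms (3/4)
8. 2686.567ms @ 6 + 335.821ms (3/4)
9. 3022.388ms @ 27/4 + 335.821ms (3/4)
10. 3358.209ms @ 15/2 + 335.821ms (3/4)
11. 3694.03ms @ 33/4 + 335.821ms (3/4)

note 10 onset = 15/2b = 3358.209ms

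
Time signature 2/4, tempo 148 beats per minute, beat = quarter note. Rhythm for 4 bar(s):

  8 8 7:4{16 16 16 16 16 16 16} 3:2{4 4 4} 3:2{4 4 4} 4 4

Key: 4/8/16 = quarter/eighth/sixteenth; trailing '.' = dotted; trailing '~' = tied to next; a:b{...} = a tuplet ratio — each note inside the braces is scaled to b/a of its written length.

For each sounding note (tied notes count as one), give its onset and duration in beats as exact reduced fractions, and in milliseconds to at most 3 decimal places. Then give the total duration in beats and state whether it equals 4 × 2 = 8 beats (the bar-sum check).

1) 0.0ms=0b +202.703ms=1/2b
2) 202.703ms=1/2b +202.703ms=1/2b
3) 405.405ms=1b +57.915ms=1/7b
4) 463.32ms=8/7b +57.915ms=1/7b
5) 521.236ms=9/7b +57.915ms=1/7b
6) 579.151ms=10/7b +57.915ms=1/7b
7) 637.066ms=11/7b +57.915ms=1/7b
8) 694.981ms=12/7b +57.915ms=1/7b
9) 752.896ms=13/7b +57.915ms=1/7b
10) 810.811ms=2b +270.27ms=2/3b
11) 1081.081ms=8/3b +270.27ms=2/3b
12) 1351.351ms=10/3b +270.27ms=2/3b
13) 1621.622ms=4b +270.27ms=2/3b
14) 1891.892ms=14/3b +270.27ms=2/3b
15) 2162.162ms=16/3b +270.27ms=2/3b
16) 2432.432ms=6b +405.405ms=1b
17) 2837.838ms=7b +405.405ms=1b
Σ=8b of 8 (148bpm 2/4) — PASS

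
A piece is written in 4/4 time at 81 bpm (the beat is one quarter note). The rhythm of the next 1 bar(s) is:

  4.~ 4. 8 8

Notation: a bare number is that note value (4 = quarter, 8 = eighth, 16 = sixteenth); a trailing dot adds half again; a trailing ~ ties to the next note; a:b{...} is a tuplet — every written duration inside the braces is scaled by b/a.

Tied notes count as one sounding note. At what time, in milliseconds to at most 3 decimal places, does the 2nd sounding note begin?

note 2 onset = 3b = 2222.222ms

1. 0.0ms @ 0 + 2222.222ms (3)
2. 2222.222ms @ 3 + 370.37ms (1/2)
3. 2592.593ms @ 7/2 + 370.37ms (1/2)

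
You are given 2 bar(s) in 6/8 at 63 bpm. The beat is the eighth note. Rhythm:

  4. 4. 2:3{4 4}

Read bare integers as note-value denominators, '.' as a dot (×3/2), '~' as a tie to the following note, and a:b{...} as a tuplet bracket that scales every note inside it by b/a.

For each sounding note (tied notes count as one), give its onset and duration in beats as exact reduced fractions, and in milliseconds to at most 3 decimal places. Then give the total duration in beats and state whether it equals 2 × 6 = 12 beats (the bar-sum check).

1) 0.0ms=0b +2857.143ms=3b
2) 2857.143ms=3b +2857.143ms=3b
3) 5714.286ms=6b +2857.143ms=3b
4) 8571.429ms=9b +2857.143ms=3b
Σ=12b of 12 (63bpm 6/8) — PASS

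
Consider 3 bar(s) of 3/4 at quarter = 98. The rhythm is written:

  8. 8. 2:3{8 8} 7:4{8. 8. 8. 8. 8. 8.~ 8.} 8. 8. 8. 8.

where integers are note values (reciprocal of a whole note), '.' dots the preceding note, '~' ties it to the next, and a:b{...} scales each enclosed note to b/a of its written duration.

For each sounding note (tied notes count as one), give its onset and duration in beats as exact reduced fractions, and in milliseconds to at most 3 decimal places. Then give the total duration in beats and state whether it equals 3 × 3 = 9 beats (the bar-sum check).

1) 0.0ms=0b +459.184ms=3/4b
2) 459.184ms=3/4b +459.184ms=3/4b
3) 918.367ms=3/2b +459.184ms=3/4b
4) 1377.551ms=9/4b +459.184ms=3/4b
5) 1836.735ms=3b +262.391ms=3/7b
6) 2099.125ms=24/7b +262.391ms=3/7b
7) 2361.516ms=27/7b +262.391ms=3/7b
8) 2623.907ms=30/7b +262.391ms=3/7b
9) 2886.297ms=33/7b +262.391ms=3/7b
10) 3148.688ms=36/7b +524.781ms=6/7b
11) 3673.469ms=6b +459.184ms=3/4b
12) 4132.653ms=27/4b +459.184ms=3/4b
13) 4591.837ms=15/2b +459.184ms=3/4b
14) 5051.02ms=33/4b +459.184ms=3/4b
Σ=9b of 9 (98bpm 3/4) — PASS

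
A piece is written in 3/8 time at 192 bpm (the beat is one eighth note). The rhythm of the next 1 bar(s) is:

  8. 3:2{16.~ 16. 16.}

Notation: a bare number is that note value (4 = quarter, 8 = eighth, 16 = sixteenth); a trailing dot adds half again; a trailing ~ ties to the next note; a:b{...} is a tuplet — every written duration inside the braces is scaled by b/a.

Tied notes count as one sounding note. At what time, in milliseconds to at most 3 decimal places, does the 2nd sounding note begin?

note 2 onset = 3/2b = 468.75ms

1. 0.0ms @ 0 + 468.75ms (3/2)
2. 468.75ms @ 3/2 + 312.5ms (1)
3. 781.25ms @ 5/2 + 156.25ms (1/2)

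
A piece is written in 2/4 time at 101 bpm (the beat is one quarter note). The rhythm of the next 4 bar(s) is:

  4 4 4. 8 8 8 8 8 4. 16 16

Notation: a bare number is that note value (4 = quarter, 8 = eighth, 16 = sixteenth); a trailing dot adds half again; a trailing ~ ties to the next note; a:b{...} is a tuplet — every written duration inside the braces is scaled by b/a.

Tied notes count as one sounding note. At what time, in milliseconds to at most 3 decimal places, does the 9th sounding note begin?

1. 0.0ms @ 0 + 594.059ms (1)
2. 594.059ms @ 1 + 594.059ms (1)
3. 1188.119ms @ 2 + 891.089ms (3/2)
4. 2079.208ms @ 7/2 + 297.03ms (1/2)
5. 2376.238ms @ 4 + 297.03ms (1/2)
6. 2673.267ms @ 9/2 + 297.03ms (1/2)
7. 2970.297ms @ 5 + 297.03ms (1/2)
8. 3267.327ms @ 11/2 + 297.03ms (1/2)
9. 3564.356ms @ 6 + 891.089ms (3/2)
10. 4455.446ms @ 15/2 + 148.515ms (1/4)
11. 4603.96ms @ 31/4 + 148.515ms (1/4)

note 9 onset = 6b = 3564.356ms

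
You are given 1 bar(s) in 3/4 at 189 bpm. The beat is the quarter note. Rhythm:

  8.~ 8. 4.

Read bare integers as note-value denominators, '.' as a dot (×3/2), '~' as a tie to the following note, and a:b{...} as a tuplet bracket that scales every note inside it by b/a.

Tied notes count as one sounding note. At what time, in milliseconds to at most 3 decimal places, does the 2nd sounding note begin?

note 2 onset = 3/2b = 476.19ms

1. 0.0ms @ 0 + 476.19ms (3/2)
2. 476.19ms @ 3/2 + 476.19ms (3/2)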